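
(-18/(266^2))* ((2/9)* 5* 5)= -0.00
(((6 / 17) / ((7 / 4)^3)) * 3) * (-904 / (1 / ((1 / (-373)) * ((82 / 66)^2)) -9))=97255936 / 136486217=0.71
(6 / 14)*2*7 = 6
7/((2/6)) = 21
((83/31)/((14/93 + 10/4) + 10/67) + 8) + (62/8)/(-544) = 678905323/75922816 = 8.94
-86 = -86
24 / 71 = 0.34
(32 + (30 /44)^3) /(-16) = -344111 /170368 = -2.02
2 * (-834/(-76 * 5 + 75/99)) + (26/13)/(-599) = 4.39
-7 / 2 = -3.50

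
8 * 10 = 80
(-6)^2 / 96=3 / 8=0.38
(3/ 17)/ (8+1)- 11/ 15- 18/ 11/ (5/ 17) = -17608/ 2805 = -6.28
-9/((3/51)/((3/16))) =-459/16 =-28.69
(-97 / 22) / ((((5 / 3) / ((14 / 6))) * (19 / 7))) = -4753 / 2090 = -2.27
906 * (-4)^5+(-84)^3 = -1520448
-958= -958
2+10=12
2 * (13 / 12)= 13 / 6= 2.17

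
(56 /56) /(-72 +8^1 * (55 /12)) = -3 /106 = -0.03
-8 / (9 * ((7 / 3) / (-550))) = 209.52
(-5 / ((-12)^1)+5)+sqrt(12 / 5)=2 * sqrt(15) / 5+65 / 12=6.97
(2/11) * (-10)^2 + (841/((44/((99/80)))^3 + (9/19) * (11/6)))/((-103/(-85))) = 25673069026370/1410820728581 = 18.20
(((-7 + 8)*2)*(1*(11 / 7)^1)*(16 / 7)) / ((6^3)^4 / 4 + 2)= 16 / 1212071987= 0.00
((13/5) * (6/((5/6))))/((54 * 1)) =0.35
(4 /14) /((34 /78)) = 78 /119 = 0.66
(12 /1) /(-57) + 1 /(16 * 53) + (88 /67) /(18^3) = -0.21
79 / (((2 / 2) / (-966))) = -76314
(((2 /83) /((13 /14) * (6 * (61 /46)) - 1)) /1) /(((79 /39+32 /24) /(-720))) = -18083520 /22365761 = -0.81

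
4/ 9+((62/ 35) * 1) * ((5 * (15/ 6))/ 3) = 493/ 63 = 7.83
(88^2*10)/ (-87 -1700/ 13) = -1006720/ 2831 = -355.61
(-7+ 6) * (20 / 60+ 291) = -874 / 3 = -291.33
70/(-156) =-35/78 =-0.45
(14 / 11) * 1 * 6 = 84 / 11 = 7.64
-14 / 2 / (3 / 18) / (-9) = 14 / 3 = 4.67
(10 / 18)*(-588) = -980 / 3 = -326.67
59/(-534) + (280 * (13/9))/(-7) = -92737/1602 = -57.89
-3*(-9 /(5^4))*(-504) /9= -1512 /625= -2.42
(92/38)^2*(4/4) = 2116/361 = 5.86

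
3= 3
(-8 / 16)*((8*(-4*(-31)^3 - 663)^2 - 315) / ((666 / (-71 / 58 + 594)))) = -3862357953821033 / 77256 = -49994278163.78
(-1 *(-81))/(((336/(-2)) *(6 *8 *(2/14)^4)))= -3087/128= -24.12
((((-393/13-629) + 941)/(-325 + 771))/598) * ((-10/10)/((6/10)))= -6105/3467204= -0.00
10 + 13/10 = 113/10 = 11.30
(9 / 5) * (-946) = -8514 / 5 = -1702.80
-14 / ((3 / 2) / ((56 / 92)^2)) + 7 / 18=-29225 / 9522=-3.07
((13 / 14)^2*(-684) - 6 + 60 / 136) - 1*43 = -1063465 / 1666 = -638.33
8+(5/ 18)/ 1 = 149/ 18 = 8.28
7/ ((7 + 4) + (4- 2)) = 7/ 13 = 0.54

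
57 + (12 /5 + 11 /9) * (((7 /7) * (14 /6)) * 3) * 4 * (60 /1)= 18427 /3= 6142.33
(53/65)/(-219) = -53/14235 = -0.00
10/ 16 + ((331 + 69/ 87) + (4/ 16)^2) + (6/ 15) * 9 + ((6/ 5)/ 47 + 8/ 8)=36758053/ 109040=337.11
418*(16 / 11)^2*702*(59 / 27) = 14922752 / 11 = 1356613.82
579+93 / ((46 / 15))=28029 / 46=609.33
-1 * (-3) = 3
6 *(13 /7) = 78 /7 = 11.14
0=0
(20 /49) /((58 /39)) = 0.27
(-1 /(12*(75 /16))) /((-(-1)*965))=-0.00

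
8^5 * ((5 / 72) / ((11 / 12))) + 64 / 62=2540576 / 1023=2483.46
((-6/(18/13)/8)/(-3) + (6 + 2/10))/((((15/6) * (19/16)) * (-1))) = -2.15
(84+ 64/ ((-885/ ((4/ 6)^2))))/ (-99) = -668804/ 788535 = -0.85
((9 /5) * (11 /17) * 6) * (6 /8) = 891 /170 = 5.24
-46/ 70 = -23/ 35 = -0.66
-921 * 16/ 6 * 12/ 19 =-29472/ 19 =-1551.16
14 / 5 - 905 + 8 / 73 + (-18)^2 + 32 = -199323 / 365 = -546.09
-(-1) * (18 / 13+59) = 785 / 13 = 60.38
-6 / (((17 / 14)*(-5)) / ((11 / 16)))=231 / 340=0.68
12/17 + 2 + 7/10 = 579/170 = 3.41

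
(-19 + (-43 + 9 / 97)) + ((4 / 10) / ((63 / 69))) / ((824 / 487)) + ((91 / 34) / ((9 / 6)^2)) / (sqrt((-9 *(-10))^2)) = -118713162509 / 1926064980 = -61.64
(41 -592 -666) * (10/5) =-2434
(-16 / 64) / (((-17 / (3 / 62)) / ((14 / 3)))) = 7 / 2108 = 0.00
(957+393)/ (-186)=-225/ 31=-7.26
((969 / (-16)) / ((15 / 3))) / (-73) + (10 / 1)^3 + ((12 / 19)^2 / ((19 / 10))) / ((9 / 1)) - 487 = 513.19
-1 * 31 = -31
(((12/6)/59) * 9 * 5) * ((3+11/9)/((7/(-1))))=-380/413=-0.92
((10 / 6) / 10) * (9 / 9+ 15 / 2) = 17 / 12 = 1.42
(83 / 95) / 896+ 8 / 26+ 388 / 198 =248486981 / 109549440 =2.27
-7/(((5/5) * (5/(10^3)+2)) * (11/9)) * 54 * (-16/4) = 2721600/4411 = 617.00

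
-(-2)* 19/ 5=38/ 5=7.60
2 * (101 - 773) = -1344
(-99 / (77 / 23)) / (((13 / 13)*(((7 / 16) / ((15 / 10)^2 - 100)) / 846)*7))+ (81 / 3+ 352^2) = 316399141 / 343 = 922446.48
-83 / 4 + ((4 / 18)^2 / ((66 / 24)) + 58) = 37.27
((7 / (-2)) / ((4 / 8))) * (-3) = 21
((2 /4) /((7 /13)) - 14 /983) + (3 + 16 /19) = 1243703 /261478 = 4.76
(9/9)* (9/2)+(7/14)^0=11/2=5.50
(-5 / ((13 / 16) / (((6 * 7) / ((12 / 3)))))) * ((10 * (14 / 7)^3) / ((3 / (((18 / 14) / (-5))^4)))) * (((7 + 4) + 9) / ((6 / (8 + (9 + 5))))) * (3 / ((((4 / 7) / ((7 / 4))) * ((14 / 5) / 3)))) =-3464208 / 637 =-5438.32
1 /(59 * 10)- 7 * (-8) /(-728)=-577 /7670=-0.08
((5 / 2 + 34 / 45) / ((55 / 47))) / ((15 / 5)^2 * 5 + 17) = 13771 / 306900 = 0.04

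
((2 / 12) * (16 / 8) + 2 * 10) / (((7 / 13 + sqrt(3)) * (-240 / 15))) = 5551 / 21984 - 10309 * sqrt(3) / 21984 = -0.56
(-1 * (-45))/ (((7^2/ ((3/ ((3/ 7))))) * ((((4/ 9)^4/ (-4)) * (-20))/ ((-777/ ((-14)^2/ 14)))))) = -6554439/ 3584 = -1828.81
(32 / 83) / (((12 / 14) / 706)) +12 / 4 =79819 / 249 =320.56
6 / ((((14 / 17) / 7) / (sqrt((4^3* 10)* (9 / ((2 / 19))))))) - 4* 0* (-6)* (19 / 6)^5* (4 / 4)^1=11930.08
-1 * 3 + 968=965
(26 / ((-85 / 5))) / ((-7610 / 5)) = 13 / 12937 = 0.00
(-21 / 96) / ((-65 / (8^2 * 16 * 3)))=10.34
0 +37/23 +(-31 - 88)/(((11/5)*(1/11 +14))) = -1590/713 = -2.23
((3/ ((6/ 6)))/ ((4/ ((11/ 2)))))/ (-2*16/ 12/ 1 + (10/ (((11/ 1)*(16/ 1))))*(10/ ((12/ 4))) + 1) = -363/ 130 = -2.79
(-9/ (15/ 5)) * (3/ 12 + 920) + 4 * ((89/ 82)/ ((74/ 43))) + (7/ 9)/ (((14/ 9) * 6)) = -12552313/ 4551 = -2758.14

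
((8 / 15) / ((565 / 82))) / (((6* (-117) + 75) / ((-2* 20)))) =5248 / 1062765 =0.00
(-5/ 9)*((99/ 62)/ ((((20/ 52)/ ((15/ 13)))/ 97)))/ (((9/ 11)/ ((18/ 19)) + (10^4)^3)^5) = -41241940080/ 159762592000689883920001191617680001029124360000444394610000076759069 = -0.00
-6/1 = -6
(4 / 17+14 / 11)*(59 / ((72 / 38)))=52687 / 1122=46.96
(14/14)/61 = 1/61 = 0.02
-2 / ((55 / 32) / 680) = -8704 / 11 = -791.27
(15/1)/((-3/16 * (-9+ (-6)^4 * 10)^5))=-80/364348106517619589751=-0.00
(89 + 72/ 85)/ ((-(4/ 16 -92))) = 30548/ 31195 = 0.98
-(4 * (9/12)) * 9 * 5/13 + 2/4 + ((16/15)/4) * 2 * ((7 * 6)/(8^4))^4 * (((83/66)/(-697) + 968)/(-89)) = -9.88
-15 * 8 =-120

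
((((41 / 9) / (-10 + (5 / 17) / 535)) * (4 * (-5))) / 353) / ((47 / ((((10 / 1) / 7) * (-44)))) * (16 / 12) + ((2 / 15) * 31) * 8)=164073800 / 203851344033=0.00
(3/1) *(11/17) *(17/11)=3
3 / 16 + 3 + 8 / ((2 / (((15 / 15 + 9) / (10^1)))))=115 / 16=7.19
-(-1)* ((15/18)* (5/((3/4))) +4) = 86/9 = 9.56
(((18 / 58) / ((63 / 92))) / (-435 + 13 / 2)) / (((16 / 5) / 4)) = -0.00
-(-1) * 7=7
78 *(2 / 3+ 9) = 754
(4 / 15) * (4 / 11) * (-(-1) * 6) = 32 / 55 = 0.58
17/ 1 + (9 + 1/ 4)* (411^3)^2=178341598647676625/ 4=44585399661919156.25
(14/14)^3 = 1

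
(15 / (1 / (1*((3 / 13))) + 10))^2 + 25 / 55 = 31520 / 20339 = 1.55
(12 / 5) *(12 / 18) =8 / 5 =1.60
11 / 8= 1.38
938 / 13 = 72.15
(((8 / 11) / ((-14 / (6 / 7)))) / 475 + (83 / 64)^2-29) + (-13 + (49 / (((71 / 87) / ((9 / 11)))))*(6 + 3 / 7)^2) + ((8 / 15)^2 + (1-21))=1320209615866303 / 670105497600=1970.15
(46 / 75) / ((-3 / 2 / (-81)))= 828 / 25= 33.12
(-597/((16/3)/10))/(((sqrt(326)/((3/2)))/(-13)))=349245 *sqrt(326)/5216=1208.93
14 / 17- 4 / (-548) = 1935 / 2329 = 0.83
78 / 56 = 39 / 28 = 1.39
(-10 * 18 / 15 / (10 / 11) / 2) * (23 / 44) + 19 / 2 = 121 / 20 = 6.05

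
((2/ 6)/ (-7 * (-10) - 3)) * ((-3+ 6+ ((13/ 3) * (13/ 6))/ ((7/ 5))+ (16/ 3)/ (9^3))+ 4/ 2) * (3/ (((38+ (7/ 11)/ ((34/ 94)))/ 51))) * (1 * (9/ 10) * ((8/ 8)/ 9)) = 1140145171/ 50840678700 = 0.02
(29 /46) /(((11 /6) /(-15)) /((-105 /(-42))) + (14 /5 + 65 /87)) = 189225 /1049996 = 0.18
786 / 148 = 393 / 74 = 5.31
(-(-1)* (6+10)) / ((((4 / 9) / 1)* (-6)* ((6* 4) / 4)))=-1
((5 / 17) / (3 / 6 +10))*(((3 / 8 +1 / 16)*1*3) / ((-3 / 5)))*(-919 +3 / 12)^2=-112546875 / 2176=-51721.91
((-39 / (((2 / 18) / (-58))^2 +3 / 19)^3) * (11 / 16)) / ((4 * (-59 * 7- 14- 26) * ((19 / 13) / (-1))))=-212143454095914451539 / 82488615037860494761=-2.57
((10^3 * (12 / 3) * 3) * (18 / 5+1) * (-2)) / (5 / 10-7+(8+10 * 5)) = -220800 / 103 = -2143.69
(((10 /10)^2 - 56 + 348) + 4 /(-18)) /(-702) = -2635 /6318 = -0.42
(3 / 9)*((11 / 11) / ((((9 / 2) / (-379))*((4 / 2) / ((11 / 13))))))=-4169 / 351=-11.88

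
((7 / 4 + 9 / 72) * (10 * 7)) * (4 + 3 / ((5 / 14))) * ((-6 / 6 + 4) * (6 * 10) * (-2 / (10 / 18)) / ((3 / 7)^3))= -13397580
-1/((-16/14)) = 7/8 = 0.88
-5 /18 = -0.28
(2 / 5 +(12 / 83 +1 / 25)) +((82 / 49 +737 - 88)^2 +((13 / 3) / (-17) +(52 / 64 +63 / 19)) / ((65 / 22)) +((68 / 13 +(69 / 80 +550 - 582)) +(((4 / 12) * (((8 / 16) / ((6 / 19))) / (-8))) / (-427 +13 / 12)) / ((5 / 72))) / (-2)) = 228728919037941539513 / 540231183055200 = 423390.81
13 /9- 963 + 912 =-446 /9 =-49.56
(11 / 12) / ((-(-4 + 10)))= -0.15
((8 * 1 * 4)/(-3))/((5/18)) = -192/5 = -38.40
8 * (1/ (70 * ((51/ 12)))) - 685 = -407559/ 595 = -684.97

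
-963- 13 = -976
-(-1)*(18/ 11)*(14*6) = 1512/ 11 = 137.45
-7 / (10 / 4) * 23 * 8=-2576 / 5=-515.20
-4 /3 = -1.33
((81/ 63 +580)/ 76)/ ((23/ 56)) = 18.62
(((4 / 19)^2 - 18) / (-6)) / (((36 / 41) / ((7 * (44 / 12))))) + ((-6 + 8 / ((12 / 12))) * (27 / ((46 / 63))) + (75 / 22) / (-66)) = 13133009060 / 81377703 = 161.38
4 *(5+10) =60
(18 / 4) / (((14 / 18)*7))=81 / 98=0.83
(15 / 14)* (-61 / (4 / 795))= -727425 / 56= -12989.73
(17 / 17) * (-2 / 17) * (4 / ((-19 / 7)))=56 / 323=0.17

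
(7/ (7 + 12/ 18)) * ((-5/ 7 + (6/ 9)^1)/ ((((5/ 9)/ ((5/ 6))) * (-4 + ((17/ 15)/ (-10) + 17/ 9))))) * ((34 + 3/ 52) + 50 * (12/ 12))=2950425/ 1197196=2.46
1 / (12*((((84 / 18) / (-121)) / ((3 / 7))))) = -363 / 392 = -0.93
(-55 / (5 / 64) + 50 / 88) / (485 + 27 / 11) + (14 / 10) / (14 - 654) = -12399167 / 8579200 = -1.45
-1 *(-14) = 14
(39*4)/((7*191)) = 156/1337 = 0.12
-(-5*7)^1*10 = 350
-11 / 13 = -0.85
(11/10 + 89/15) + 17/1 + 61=85.03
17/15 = 1.13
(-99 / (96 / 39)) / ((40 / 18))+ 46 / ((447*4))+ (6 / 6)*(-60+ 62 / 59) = -1300030459 / 16878720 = -77.02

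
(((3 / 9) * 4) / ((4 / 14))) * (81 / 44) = 189 / 22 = 8.59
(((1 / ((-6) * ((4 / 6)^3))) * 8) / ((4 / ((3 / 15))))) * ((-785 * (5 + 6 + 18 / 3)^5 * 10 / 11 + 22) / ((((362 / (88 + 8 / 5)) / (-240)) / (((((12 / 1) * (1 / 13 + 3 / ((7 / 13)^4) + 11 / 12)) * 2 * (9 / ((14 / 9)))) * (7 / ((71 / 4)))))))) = -27202677468103.73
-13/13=-1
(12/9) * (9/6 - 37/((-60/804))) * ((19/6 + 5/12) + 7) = 631571/90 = 7017.46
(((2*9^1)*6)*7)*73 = 55188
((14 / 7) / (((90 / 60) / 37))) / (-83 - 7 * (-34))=148 / 465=0.32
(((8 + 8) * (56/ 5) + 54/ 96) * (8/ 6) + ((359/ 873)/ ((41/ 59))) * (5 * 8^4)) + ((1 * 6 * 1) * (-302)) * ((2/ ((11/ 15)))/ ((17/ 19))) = 915079494757/ 133865820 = 6835.80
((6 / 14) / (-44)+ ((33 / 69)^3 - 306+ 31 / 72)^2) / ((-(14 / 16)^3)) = -44108421224905639144 / 316691845014699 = -139278.68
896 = 896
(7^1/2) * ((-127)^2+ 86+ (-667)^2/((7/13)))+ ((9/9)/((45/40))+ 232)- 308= 26536103/9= 2948455.89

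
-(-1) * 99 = 99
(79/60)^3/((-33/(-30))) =493039/237600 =2.08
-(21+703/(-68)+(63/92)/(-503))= -4193227/393346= -10.66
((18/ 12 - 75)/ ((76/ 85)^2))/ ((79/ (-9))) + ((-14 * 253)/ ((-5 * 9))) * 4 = 13359970519/ 41067360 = 325.32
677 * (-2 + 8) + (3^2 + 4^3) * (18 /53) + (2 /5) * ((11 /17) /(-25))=460273834 /112625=4086.78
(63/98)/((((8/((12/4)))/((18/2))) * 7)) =243/784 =0.31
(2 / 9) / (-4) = -0.06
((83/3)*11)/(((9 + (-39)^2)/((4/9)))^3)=7304/979113612375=0.00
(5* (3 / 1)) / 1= 15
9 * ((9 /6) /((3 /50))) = 225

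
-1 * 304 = -304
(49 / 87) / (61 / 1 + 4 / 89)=4361 / 472671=0.01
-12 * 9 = -108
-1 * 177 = -177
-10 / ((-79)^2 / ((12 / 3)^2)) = -160 / 6241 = -0.03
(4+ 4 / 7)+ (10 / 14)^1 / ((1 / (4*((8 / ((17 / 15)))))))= 2944 / 119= 24.74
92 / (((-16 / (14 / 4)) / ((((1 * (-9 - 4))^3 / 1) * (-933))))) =-330017961 / 8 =-41252245.12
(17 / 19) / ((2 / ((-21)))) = -357 / 38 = -9.39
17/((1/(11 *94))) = 17578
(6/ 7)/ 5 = 6/ 35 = 0.17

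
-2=-2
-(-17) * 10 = 170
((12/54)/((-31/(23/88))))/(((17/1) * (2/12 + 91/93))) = -23/238986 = -0.00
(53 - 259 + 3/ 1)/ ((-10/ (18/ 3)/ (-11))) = -6699/ 5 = -1339.80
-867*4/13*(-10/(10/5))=17340/13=1333.85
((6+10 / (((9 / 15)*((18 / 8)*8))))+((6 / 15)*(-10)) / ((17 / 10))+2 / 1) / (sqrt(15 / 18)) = 3017*sqrt(30) / 2295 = 7.20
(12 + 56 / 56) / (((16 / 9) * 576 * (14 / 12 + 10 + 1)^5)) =3159 / 66338290976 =0.00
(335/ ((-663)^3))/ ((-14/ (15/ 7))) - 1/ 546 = -8717281/ 4760092701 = -0.00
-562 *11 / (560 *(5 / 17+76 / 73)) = -8.27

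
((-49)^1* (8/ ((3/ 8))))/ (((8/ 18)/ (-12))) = 28224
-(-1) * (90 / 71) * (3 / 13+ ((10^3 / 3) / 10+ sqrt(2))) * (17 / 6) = 125.63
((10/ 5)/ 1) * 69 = 138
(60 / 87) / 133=20 / 3857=0.01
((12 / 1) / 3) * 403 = 1612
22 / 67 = 0.33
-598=-598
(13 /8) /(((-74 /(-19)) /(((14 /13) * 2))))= 133 /148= 0.90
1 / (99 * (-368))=-1 / 36432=-0.00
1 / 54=0.02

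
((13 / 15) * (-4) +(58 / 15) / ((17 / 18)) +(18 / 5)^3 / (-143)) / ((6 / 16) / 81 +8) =2824128 / 75057125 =0.04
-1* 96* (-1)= 96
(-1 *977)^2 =954529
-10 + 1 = -9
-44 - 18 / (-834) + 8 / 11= -43.25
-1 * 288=-288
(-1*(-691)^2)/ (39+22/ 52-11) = -12414506/ 739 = -16799.06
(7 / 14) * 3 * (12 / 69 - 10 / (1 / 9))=-3099 / 23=-134.74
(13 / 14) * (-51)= -663 / 14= -47.36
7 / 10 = 0.70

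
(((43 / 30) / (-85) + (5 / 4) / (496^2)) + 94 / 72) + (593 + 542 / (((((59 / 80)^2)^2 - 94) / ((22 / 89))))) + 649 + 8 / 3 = 177797214732667843404043 / 142863448326336691200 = 1244.53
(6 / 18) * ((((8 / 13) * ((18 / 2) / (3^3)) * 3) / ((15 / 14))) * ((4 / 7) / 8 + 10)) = 1.93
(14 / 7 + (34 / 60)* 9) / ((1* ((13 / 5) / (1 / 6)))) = 71 / 156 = 0.46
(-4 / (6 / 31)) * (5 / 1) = -310 / 3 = -103.33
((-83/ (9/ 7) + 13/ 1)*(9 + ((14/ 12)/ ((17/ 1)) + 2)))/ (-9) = 261928/ 4131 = 63.41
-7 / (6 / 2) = -7 / 3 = -2.33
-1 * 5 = -5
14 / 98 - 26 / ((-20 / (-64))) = -2907 / 35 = -83.06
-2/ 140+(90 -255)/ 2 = -2888/ 35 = -82.51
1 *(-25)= -25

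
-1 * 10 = -10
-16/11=-1.45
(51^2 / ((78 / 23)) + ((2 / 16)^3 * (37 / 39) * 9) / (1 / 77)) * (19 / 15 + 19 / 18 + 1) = 39203063 / 15360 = 2552.28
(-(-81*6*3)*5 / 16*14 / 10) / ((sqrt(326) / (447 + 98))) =2781135*sqrt(326) / 2608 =19254.10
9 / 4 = 2.25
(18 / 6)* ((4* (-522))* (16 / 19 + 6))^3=-59998831805952000 / 6859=-8747460534473.25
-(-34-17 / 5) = 187 / 5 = 37.40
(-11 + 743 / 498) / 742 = -4735 / 369516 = -0.01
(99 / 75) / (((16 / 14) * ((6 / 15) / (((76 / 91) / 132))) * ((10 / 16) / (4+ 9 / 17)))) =1463 / 11050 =0.13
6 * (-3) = -18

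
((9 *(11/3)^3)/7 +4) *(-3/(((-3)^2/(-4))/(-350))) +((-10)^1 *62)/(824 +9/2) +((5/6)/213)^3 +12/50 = -2718980078020557091/86467933236600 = -31444.95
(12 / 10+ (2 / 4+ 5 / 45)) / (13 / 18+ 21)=163 / 1955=0.08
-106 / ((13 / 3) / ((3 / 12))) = -6.12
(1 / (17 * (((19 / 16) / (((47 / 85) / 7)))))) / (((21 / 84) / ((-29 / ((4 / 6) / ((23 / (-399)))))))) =1003168 / 25560605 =0.04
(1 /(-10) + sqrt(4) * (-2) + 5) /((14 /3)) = 0.19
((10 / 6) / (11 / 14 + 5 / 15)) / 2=35 / 47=0.74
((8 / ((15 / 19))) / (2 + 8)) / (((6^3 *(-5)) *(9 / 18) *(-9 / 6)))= 38 / 30375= 0.00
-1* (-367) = 367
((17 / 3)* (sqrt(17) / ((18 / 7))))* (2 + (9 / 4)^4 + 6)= 305.56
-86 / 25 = -3.44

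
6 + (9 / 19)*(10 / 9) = 124 / 19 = 6.53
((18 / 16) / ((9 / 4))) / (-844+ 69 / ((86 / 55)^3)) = -318028 / 525351389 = -0.00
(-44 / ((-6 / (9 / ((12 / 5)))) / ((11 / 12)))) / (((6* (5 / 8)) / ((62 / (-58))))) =-3751 / 522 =-7.19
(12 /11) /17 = 12 /187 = 0.06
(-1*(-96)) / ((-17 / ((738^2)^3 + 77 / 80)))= -77549572544756152782 / 85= -912347912291248856.26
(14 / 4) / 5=7 / 10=0.70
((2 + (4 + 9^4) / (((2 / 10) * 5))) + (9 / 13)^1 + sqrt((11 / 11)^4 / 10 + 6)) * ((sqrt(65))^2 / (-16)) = -106725 / 4- 13 * sqrt(610) / 32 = -26691.28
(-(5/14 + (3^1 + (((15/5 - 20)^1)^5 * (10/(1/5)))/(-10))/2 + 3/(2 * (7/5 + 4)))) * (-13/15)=2907158956/945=3076358.68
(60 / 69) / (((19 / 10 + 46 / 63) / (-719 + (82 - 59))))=-8769600 / 38111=-230.11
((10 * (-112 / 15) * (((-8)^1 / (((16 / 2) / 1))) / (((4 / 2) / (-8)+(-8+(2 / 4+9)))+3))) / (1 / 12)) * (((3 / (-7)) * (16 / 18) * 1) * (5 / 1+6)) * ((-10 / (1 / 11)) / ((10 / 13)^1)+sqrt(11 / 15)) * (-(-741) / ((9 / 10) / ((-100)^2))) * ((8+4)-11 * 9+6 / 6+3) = -13208810700800000 / 153+18473861120000 * sqrt(165) / 459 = -85815100347903.36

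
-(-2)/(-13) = -2/13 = -0.15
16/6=8/3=2.67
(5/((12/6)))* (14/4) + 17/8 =87/8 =10.88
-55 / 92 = -0.60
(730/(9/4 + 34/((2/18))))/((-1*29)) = -2920/35757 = -0.08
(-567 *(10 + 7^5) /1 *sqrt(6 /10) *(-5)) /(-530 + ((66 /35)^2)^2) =-14308818024375 *sqrt(15) /776356514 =-71381.91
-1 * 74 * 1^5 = -74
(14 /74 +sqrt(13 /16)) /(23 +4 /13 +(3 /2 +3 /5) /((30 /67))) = 9100 /1346689 +325 * sqrt(13) /36397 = 0.04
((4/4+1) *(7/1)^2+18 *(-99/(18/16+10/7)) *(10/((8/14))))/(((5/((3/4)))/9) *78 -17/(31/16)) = -21969297/88868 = -247.21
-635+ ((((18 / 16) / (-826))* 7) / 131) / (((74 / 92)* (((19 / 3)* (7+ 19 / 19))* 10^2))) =-22081691168621 / 34774316800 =-635.00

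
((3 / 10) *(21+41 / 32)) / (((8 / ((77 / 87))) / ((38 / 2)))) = 1043119 / 74240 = 14.05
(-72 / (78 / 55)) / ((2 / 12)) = -3960 / 13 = -304.62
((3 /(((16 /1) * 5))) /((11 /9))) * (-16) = -27 /55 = -0.49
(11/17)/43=11/731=0.02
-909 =-909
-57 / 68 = -0.84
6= 6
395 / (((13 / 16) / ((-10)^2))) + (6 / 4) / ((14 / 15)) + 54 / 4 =17701499 / 364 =48630.49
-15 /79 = -0.19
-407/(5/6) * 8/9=-6512/15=-434.13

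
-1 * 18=-18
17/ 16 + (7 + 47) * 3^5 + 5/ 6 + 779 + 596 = 695947/ 48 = 14498.90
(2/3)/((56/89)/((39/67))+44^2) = 0.00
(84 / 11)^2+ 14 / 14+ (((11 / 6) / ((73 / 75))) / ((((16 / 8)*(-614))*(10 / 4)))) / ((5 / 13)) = 59.31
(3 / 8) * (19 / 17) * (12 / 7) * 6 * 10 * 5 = 25650 / 119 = 215.55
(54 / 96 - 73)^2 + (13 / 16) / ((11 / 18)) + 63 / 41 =606150643 / 115456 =5250.06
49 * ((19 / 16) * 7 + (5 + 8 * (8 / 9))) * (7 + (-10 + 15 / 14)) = -61761 / 32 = -1930.03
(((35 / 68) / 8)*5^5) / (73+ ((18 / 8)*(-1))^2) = 109375 / 42466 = 2.58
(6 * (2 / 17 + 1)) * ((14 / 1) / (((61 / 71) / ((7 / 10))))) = 396606 / 5185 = 76.49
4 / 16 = 1 / 4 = 0.25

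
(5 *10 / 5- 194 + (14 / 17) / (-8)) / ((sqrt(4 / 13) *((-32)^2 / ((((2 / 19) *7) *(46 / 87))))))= -671853 *sqrt(13) / 19183616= -0.13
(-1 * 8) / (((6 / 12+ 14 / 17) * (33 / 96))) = -8704 / 495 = -17.58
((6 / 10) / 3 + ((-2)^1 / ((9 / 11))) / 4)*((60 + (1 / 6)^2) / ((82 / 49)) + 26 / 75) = -98893933 / 6642000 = -14.89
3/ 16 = 0.19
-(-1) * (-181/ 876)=-181/ 876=-0.21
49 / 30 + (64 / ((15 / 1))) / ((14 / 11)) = 349 / 70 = 4.99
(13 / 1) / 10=13 / 10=1.30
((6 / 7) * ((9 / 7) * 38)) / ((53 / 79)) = 162108 / 2597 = 62.42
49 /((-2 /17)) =-833 /2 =-416.50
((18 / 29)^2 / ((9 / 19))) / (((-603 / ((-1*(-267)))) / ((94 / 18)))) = -317908 / 169041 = -1.88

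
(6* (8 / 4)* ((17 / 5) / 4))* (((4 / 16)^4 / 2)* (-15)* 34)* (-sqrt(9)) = 30.48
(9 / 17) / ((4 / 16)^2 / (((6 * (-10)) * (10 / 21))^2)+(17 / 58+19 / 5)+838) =0.00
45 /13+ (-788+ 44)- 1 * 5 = -9692 /13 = -745.54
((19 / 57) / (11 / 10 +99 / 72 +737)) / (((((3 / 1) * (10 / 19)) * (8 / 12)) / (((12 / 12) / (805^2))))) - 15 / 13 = -862556915881 / 747549327525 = -1.15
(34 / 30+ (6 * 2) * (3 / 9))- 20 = -223 / 15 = -14.87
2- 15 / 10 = 1 / 2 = 0.50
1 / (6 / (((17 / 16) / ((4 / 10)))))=85 / 192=0.44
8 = 8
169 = 169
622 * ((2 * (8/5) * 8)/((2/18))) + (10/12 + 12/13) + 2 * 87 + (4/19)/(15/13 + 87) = 203075130913/1415310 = 143484.56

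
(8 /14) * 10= 40 /7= 5.71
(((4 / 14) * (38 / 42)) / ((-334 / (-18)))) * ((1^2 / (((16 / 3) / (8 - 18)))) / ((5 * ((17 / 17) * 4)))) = -171 / 130928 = -0.00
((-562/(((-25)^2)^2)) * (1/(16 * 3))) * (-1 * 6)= 281/1562500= 0.00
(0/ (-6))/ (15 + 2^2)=0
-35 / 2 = -17.50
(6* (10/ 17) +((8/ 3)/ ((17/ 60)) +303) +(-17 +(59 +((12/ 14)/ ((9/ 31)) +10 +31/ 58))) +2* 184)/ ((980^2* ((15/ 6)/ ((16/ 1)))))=0.00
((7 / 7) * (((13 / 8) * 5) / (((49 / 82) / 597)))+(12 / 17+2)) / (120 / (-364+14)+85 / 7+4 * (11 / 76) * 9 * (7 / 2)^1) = 2570329595 / 9507862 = 270.34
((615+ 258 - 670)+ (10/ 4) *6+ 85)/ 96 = 101/ 32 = 3.16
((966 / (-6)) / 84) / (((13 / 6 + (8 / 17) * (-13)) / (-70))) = -13685 / 403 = -33.96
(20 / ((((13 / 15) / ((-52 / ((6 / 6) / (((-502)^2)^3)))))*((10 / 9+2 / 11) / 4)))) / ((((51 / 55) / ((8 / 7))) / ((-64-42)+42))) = 557699379054227638272000 / 119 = 4686549403817038977075.63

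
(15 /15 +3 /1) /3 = 1.33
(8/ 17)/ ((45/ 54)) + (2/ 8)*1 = 277/ 340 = 0.81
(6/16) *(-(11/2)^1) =-33/16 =-2.06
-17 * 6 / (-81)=34 / 27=1.26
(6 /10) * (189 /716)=567 /3580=0.16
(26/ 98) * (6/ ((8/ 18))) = 351/ 98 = 3.58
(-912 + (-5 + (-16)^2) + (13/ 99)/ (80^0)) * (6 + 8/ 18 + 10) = -9683048/ 891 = -10867.62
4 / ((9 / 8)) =32 / 9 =3.56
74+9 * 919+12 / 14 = 58421 / 7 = 8345.86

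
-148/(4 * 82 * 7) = -37/574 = -0.06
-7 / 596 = -0.01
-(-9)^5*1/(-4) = -59049/4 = -14762.25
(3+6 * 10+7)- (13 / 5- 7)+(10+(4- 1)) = 437 / 5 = 87.40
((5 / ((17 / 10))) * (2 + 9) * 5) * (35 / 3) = 96250 / 51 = 1887.25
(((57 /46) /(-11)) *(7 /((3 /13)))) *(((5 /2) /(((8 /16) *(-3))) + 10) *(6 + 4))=-216125 /759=-284.75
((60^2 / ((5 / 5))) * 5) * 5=90000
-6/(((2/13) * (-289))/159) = 6201/289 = 21.46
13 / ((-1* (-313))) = 13 / 313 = 0.04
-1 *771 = -771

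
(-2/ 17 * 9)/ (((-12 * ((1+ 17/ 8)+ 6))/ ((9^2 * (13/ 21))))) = 0.48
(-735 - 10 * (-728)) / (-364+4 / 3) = -18.05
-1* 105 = -105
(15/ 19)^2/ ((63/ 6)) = 150/ 2527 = 0.06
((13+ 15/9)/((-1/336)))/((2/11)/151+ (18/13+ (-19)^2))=-106410304/7824997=-13.60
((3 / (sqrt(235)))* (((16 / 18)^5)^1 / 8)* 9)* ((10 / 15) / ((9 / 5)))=8192* sqrt(235) / 2775303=0.05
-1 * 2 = -2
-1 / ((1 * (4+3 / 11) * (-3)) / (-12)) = -44 / 47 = -0.94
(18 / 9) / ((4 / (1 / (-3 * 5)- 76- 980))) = -15841 / 30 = -528.03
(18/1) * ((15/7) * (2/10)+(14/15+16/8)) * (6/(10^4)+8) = 42363177/87500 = 484.15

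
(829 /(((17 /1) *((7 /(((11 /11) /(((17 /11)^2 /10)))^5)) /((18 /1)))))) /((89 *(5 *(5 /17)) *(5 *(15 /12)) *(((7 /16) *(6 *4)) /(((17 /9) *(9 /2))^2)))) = 41284079988919680 /30421278200201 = 1357.08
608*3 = 1824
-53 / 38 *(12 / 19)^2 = -3816 / 6859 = -0.56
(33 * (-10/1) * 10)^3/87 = -11979000000/29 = -413068965.52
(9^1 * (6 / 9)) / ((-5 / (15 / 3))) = -6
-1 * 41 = -41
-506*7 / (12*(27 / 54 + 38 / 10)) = -8855 / 129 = -68.64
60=60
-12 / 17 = -0.71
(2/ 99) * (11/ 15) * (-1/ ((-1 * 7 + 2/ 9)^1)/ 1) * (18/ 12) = 1/ 305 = 0.00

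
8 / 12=2 / 3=0.67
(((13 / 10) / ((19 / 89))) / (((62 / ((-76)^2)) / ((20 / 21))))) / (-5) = -351728 / 3255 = -108.06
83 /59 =1.41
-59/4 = -14.75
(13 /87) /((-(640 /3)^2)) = -39 /11878400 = -0.00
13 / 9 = 1.44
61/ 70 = 0.87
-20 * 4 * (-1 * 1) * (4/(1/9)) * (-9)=-25920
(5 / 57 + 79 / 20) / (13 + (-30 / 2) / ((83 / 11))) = 382049 / 1041960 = 0.37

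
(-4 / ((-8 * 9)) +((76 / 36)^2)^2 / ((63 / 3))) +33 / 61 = 25926557 / 16809282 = 1.54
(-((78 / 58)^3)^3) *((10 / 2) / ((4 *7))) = -1043641805793795 / 406200087324332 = -2.57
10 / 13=0.77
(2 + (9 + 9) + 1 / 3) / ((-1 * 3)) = -6.78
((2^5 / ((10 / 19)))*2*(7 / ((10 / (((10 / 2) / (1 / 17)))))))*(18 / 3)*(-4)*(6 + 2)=-6945792 / 5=-1389158.40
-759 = -759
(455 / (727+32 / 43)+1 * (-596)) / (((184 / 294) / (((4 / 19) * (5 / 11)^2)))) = -2074822925 / 50141817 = -41.38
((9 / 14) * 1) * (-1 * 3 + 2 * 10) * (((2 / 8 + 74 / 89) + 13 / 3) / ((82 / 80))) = 1474665 / 25543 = 57.73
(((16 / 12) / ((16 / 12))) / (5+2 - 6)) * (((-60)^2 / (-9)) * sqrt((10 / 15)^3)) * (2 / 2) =-800 * sqrt(6) / 9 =-217.73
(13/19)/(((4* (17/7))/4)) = 91/323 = 0.28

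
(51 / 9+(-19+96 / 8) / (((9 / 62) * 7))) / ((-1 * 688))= 11 / 6192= 0.00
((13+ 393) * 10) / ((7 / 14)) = 8120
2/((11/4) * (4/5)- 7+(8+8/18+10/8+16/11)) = 0.32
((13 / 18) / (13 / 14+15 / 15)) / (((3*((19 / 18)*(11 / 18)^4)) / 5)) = 1179360 / 278179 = 4.24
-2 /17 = -0.12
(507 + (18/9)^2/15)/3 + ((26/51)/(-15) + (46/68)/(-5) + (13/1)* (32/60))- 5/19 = 113431/646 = 175.59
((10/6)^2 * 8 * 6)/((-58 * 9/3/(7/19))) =-0.28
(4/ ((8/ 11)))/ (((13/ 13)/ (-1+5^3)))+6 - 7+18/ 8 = 2733/ 4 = 683.25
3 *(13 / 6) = 13 / 2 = 6.50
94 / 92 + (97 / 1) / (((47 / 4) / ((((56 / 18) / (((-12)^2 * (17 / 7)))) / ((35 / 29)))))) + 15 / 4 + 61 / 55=389154115 / 65495628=5.94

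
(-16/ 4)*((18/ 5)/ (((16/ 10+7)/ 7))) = -504/ 43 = -11.72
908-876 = 32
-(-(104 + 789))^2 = -797449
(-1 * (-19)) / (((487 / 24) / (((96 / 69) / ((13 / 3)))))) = 43776 / 145613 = 0.30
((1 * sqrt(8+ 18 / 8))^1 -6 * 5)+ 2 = -28+ sqrt(41) / 2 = -24.80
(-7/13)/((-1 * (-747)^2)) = 7/7254117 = 0.00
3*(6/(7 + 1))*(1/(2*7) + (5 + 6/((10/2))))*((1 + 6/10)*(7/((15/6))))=7902/125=63.22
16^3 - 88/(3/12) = 3744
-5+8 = 3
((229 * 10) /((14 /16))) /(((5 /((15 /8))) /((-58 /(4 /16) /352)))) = -99615 /154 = -646.85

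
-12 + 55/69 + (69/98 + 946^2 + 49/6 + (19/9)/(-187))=1697419423858/1896741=894913.66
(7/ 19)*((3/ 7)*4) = 12/ 19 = 0.63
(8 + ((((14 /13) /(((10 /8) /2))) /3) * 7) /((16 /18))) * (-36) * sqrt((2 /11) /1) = -192.23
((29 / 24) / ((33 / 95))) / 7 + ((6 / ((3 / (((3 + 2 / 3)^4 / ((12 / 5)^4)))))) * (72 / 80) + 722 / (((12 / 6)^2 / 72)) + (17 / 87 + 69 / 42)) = 5420900987813 / 416731392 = 13008.14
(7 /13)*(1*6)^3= 1512 /13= 116.31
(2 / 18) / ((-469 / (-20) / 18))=40 / 469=0.09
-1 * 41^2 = -1681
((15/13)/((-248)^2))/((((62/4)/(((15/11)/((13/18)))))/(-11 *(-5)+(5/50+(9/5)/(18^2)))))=34335/272647232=0.00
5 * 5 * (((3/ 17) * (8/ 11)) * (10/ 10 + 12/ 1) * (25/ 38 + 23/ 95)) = 7020/ 187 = 37.54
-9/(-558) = 1/62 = 0.02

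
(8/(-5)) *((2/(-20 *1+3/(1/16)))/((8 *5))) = -1/350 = -0.00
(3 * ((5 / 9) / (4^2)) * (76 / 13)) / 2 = 95 / 312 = 0.30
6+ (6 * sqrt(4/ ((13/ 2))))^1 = 12 * sqrt(26)/ 13+ 6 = 10.71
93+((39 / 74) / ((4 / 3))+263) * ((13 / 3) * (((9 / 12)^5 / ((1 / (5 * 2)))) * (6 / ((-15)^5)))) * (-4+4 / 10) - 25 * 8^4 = -2422627935619 / 23680000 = -102306.92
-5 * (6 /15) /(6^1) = -1 /3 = -0.33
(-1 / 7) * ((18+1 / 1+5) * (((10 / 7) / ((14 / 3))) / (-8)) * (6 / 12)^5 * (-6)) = -135 / 5488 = -0.02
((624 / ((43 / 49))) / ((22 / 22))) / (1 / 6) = 183456 / 43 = 4266.42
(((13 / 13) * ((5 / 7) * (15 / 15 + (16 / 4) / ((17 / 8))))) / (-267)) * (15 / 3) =-175 / 4539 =-0.04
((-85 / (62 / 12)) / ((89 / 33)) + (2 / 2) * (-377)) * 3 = -3170919 / 2759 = -1149.30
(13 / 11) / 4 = 13 / 44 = 0.30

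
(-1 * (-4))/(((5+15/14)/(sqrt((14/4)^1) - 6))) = -336/85+28 * sqrt(14)/85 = -2.72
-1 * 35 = -35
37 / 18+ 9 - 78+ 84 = 307 / 18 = 17.06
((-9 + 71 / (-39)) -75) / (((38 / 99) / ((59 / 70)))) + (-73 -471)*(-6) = 106352511 / 34580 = 3075.55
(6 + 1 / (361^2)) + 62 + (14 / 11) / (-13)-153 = -85.10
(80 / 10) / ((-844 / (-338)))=676 / 211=3.20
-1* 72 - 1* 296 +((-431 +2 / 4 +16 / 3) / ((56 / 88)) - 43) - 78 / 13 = -45575 / 42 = -1085.12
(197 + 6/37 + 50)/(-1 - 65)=-9145/2442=-3.74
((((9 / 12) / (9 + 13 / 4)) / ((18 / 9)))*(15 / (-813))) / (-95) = 3 / 504602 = 0.00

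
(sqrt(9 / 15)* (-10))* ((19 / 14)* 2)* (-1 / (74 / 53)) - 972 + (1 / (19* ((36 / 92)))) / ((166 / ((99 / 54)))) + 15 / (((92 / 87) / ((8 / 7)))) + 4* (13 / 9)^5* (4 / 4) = -55809723454937 / 59969455812 + 1007* sqrt(15) / 259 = -915.58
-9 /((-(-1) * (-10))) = 9 /10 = 0.90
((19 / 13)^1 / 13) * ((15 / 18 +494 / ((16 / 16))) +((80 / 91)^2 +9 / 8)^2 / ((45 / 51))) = 624047053400803 / 11125601672640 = 56.09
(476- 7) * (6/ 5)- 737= -871/ 5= -174.20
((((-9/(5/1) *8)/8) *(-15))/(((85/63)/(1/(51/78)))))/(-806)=-1701/44795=-0.04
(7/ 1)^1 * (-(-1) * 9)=63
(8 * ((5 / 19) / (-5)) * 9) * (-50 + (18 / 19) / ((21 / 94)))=173.40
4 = 4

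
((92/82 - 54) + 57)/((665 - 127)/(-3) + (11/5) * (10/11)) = -507/21812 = -0.02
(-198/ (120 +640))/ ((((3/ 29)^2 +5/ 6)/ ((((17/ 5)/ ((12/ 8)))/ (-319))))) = 4437/ 2023025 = 0.00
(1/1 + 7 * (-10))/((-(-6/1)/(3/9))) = -23/6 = -3.83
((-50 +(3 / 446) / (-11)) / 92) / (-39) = 245303 / 17602728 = 0.01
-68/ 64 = -17/ 16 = -1.06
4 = 4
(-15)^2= 225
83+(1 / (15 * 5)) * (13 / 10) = 62263 / 750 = 83.02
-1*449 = -449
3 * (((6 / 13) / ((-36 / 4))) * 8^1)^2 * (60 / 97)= 5120 / 16393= 0.31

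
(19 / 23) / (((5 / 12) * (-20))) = -57 / 575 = -0.10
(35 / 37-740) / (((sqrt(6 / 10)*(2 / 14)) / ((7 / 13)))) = -3596.28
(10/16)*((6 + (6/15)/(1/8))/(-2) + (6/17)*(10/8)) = -707/272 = -2.60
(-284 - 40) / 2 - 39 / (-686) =-111093 / 686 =-161.94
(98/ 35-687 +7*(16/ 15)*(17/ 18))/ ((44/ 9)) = -18283/ 132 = -138.51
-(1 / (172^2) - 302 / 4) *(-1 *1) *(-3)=6700773 / 29584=226.50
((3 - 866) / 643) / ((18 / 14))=-6041 / 5787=-1.04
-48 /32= -3 /2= -1.50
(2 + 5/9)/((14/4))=46/63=0.73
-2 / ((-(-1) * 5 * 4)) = -1 / 10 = -0.10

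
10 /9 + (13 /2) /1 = 137 /18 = 7.61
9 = 9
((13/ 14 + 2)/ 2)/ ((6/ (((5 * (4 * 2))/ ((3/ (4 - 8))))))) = -820/ 63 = -13.02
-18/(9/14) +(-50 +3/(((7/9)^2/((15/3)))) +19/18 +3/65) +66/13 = -2695969/57330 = -47.03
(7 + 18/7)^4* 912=18377822352/2401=7654236.71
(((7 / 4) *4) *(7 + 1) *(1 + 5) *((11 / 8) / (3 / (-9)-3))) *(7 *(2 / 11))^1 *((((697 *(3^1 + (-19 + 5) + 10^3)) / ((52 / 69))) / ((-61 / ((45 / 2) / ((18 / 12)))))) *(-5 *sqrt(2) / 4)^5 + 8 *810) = -196647317409375 *sqrt(2) / 406016-1143072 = -686094658.35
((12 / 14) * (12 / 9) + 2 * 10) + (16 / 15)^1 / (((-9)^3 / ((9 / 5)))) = 898988 / 42525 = 21.14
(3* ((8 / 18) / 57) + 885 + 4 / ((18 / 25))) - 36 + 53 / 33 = 856.19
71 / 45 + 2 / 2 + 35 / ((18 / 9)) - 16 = 367 / 90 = 4.08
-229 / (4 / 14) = -1603 / 2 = -801.50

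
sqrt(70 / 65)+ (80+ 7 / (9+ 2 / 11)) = sqrt(182) / 13+ 8157 / 101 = 81.80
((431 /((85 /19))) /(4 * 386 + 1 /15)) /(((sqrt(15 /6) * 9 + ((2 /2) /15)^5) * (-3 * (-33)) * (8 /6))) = -327290625 /106473841060252994438 + 2236826865234375 * sqrt(10) /212947682120505988876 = 0.00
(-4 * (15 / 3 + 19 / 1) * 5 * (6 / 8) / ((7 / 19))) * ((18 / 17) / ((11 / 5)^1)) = -615600 / 1309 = -470.28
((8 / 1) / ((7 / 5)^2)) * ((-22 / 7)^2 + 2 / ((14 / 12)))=113600 / 2401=47.31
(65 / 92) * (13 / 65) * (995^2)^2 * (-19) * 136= -8231295506248750 / 23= -357882413315163.04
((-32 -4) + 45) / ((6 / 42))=63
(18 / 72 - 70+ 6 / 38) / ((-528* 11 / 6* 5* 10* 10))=5289 / 36784000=0.00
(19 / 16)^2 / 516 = 361 / 132096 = 0.00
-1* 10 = -10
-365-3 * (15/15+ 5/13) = -4799/13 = -369.15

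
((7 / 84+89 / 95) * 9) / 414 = 1163 / 52440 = 0.02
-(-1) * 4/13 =0.31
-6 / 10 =-3 / 5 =-0.60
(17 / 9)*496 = 8432 / 9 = 936.89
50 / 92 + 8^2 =2969 / 46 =64.54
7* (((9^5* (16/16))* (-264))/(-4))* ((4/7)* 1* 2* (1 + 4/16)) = 38972340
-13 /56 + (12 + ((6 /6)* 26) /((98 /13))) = 5965 /392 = 15.22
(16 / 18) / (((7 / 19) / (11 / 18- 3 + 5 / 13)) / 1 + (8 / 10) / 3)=25460 / 2373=10.73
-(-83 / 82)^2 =-6889 / 6724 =-1.02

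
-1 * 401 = -401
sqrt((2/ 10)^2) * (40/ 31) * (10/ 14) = 40/ 217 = 0.18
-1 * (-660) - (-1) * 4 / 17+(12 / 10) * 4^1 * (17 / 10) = 284068 / 425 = 668.40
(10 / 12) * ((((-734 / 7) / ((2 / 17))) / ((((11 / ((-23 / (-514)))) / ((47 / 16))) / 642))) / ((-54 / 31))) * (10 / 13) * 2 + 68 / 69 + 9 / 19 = 244474466023079 / 48566005488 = 5033.86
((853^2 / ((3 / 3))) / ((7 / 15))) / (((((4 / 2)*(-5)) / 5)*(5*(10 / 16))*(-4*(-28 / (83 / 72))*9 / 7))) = -60391547 / 30240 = -1997.07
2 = 2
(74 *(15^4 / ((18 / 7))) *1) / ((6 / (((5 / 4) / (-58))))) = -2428125 / 464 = -5233.03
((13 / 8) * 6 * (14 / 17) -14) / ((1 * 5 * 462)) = -0.00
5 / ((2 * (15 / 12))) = 2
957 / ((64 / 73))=69861 / 64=1091.58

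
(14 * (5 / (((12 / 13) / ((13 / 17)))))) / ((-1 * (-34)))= 5915 / 3468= 1.71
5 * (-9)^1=-45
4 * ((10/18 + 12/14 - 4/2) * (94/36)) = -3478/567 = -6.13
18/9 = 2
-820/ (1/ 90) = -73800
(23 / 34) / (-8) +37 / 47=8983 / 12784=0.70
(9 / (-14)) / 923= -9 / 12922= -0.00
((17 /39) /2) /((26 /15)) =85 /676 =0.13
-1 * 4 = -4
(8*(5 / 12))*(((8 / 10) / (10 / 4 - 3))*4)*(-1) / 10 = 32 / 15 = 2.13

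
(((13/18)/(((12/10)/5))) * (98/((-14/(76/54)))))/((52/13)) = -43225/5832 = -7.41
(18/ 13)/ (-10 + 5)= -18/ 65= -0.28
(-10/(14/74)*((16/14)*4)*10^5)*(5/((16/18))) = -6660000000/49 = -135918367.35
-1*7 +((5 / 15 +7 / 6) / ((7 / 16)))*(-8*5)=-1009 / 7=-144.14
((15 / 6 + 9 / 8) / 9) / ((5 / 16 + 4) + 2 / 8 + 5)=58 / 1377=0.04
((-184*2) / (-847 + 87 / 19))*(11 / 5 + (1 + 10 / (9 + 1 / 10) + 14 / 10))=9065128 / 3641365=2.49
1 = 1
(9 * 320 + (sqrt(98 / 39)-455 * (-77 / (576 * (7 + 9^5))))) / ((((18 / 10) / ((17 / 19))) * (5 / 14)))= 1666 * sqrt(78) / 6669 + 11658055425485 / 2908389888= 4010.63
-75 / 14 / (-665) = 15 / 1862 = 0.01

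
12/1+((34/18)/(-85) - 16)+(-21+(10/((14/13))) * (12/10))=-4372/315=-13.88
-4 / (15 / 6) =-8 / 5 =-1.60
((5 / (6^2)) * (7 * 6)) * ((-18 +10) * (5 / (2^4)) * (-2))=175 / 6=29.17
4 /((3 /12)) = 16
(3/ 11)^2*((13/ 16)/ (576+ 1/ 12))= 351/ 3345892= 0.00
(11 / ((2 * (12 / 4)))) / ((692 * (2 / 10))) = 55 / 4152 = 0.01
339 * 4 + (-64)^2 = 5452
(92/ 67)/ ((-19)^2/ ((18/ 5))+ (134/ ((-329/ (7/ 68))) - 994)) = -330786/ 215306443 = -0.00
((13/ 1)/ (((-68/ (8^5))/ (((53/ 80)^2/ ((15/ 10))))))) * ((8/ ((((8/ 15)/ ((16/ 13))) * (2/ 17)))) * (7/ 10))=-5033728/ 25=-201349.12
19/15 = 1.27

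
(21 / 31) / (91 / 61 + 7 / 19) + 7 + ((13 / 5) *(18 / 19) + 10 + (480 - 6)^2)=203812597127 / 907060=224695.83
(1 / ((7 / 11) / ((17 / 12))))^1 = 187 / 84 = 2.23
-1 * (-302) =302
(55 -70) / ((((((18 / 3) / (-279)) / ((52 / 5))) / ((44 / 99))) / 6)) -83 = 19261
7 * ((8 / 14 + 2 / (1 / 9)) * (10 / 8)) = 325 / 2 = 162.50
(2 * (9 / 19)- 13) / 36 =-229 / 684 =-0.33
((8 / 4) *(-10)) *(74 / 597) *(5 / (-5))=1480 / 597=2.48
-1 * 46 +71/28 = -1217/28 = -43.46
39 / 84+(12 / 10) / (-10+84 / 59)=0.32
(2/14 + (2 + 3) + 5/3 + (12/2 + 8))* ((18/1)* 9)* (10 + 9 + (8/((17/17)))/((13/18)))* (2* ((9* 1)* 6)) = 10950509.27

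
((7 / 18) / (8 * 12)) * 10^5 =21875 / 54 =405.09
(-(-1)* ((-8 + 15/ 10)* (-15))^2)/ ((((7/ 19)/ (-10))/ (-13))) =46960875/ 14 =3354348.21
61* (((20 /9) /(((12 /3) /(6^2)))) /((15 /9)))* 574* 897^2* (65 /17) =21974612030280 /17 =1292624237075.29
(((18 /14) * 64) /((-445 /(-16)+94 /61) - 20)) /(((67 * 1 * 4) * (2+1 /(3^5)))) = 11384064 /695030329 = 0.02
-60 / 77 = -0.78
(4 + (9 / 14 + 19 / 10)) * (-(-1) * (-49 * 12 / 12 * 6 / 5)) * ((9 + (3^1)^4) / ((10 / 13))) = -1125306 / 25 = -45012.24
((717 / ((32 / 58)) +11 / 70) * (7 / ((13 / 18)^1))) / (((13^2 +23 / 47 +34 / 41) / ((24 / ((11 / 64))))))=605903095152 / 58666465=10327.93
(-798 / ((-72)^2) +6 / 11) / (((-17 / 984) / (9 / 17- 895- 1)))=2322436103 / 114444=20293.21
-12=-12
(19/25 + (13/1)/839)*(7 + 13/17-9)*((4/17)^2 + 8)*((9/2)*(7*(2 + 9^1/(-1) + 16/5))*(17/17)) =475934506488/515250875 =923.69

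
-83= -83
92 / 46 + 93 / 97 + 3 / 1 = 578 / 97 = 5.96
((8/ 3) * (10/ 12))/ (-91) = -20/ 819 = -0.02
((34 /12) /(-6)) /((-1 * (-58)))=-17 /2088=-0.01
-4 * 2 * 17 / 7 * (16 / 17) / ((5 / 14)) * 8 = -2048 / 5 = -409.60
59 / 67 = 0.88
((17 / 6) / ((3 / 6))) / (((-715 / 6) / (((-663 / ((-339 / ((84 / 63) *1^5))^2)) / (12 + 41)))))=9248 / 1004984145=0.00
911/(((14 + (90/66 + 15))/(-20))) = -100210/167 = -600.06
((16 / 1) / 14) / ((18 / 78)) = 104 / 21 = 4.95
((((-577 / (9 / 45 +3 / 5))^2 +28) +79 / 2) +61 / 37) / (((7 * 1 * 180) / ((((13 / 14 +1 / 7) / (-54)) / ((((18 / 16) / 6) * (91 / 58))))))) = -8932007569 / 320726952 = -27.85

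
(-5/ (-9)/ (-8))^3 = -125/ 373248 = -0.00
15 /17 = 0.88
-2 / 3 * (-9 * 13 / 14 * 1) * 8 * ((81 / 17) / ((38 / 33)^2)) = 6880302 / 42959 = 160.16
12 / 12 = 1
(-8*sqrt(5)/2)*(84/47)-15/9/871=-336*sqrt(5)/47-5/2613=-15.99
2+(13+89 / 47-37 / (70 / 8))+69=134339 / 1645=81.67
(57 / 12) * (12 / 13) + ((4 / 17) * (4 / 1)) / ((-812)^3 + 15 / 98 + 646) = 50841390061165 / 11595404755441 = 4.38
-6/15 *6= -12/5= -2.40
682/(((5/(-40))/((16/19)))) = -87296/19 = -4594.53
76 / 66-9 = -259 / 33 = -7.85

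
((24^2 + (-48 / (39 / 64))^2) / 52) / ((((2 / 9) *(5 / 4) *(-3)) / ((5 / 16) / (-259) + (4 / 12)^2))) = -29357038 / 1707069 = -17.20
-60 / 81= -20 / 27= -0.74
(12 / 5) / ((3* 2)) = 2 / 5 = 0.40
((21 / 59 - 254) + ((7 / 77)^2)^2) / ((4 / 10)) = -547756265 / 863819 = -634.11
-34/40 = -17/20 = -0.85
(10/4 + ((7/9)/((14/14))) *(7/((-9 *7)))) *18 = 391/9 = 43.44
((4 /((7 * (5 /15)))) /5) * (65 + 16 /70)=22.36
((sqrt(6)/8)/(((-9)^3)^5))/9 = -sqrt(6)/14824161510814728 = -0.00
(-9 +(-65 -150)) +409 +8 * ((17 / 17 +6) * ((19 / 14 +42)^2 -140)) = 683313 / 7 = 97616.14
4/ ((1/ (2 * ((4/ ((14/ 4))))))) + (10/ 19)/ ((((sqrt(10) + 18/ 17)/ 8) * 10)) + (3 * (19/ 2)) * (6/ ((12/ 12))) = 1156 * sqrt(10)/ 24377 + 30730829/ 170639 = 180.24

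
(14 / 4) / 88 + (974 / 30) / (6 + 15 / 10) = 172999 / 39600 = 4.37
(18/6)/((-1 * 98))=-3/98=-0.03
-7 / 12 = -0.58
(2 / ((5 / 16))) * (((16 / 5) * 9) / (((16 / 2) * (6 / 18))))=69.12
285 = 285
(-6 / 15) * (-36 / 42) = 12 / 35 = 0.34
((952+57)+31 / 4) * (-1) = -4067 / 4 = -1016.75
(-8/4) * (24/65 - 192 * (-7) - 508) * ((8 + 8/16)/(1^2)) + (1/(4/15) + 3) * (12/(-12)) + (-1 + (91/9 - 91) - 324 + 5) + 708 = -32567923/2340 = -13917.92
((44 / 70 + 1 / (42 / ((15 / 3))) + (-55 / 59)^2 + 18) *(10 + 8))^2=1850706719665281 / 14843767225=124679.04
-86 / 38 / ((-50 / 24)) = 516 / 475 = 1.09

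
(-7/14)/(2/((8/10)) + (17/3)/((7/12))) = -7/171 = -0.04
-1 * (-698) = 698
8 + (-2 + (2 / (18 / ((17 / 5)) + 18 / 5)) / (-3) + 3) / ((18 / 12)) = 14657 / 1701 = 8.62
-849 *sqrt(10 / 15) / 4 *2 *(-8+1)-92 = -92+1981 *sqrt(6) / 2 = 2334.22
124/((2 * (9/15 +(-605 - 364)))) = -155/2421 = -0.06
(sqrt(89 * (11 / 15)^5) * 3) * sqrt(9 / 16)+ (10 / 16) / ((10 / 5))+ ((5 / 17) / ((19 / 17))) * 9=815 / 304+ 121 * sqrt(14685) / 1500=12.46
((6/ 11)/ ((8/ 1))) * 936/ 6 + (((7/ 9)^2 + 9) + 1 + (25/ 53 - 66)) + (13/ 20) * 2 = -20299751/ 472230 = -42.99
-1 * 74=-74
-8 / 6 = -4 / 3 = -1.33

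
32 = 32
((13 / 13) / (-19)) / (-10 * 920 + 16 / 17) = 17 / 2971296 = 0.00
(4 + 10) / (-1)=-14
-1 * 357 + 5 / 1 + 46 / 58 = -10185 / 29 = -351.21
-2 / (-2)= 1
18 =18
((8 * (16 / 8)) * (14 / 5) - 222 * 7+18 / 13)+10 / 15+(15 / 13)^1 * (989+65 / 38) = -2697397 / 7410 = -364.02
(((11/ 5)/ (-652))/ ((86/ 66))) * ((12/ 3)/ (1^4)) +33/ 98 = 1120911/ 3434410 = 0.33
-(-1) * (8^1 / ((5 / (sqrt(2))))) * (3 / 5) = 24 * sqrt(2) / 25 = 1.36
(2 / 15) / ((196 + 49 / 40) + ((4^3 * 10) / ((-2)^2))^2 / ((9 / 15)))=16 / 5143667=0.00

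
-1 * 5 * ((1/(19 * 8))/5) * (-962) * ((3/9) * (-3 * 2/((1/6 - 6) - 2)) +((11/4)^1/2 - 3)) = -247715/28576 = -8.67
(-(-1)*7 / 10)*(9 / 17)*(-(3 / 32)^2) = -567 / 174080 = -0.00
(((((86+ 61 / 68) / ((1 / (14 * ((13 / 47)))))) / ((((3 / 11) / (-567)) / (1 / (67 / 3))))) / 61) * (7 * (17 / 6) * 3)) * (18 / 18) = -23476273821 / 768356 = -30553.90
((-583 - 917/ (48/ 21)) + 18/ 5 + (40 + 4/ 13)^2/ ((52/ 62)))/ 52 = 18.40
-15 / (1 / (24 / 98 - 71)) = 52005 / 49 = 1061.33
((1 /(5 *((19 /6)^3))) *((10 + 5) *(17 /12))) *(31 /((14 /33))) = 469557 /48013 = 9.78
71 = 71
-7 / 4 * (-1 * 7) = 12.25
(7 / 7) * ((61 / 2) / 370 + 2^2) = 3021 / 740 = 4.08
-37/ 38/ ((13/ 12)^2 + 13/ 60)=-13320/ 19019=-0.70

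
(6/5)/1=6/5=1.20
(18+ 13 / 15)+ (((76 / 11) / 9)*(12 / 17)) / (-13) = 686453 / 36465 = 18.82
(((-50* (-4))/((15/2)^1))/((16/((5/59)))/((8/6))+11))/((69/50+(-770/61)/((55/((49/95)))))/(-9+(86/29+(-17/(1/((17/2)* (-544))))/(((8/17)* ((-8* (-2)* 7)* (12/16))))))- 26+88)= 27987056810000/9929769737711061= 0.00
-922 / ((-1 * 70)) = 461 / 35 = 13.17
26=26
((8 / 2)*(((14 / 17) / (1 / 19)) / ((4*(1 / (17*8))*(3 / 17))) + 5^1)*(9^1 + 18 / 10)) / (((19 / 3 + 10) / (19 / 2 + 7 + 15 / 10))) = 35221392 / 245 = 143760.78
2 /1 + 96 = 98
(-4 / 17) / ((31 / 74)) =-296 / 527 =-0.56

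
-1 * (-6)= 6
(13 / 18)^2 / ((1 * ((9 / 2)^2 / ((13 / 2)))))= 2197 / 13122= 0.17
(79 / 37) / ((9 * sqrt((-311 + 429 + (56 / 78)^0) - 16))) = 79 * sqrt(103) / 34299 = 0.02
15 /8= 1.88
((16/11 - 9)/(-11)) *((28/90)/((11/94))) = 109228/59895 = 1.82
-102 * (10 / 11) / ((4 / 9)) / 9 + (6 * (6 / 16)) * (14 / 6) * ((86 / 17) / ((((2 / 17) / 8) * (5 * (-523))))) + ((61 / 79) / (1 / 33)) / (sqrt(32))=-686691 / 28765 + 2013 * sqrt(2) / 632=-19.37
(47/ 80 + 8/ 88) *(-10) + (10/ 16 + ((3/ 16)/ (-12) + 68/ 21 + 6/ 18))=-12829/ 4928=-2.60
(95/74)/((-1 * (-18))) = 95/1332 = 0.07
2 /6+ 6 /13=31 /39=0.79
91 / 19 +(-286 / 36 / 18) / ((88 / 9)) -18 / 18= 20489 / 5472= 3.74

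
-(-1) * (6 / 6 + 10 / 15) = 1.67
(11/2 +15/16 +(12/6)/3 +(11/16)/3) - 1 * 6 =4/3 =1.33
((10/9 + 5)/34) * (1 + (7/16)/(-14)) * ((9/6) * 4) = 1705/1632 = 1.04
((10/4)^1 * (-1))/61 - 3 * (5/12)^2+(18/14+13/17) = 518677/348432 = 1.49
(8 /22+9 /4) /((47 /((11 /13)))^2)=0.00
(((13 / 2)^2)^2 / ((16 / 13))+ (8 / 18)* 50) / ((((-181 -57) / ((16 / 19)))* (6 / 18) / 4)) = -484691 / 7752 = -62.52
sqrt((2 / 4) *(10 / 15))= sqrt(3) / 3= 0.58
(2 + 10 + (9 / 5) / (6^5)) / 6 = 51841 / 25920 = 2.00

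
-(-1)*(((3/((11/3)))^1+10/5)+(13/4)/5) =763/220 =3.47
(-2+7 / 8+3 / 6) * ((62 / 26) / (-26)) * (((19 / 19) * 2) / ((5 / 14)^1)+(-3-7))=-341 / 1352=-0.25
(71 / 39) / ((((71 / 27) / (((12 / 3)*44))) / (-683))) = -1081872 / 13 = -83220.92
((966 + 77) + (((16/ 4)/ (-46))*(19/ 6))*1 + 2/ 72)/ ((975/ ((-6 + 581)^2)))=496454425/ 1404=353600.02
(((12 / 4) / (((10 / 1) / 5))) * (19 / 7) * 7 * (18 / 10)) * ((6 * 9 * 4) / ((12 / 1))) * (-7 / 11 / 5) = -32319 / 275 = -117.52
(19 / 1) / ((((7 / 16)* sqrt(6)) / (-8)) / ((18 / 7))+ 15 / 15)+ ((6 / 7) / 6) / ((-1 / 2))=357504* sqrt(6) / 882335+ 115905218 / 6176345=19.76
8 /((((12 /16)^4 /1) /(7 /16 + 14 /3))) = 31360 /243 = 129.05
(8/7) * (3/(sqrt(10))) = 12 * sqrt(10)/35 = 1.08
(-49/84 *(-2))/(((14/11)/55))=605/12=50.42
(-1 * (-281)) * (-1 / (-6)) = 281 / 6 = 46.83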